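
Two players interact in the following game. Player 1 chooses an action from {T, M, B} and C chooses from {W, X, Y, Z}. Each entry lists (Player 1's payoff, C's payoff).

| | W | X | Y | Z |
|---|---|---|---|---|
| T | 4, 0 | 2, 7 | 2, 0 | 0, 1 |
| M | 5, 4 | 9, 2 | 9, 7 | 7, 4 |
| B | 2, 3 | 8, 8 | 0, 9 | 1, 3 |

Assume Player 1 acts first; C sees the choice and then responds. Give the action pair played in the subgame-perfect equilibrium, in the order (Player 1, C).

Solve by backward induction (Player 1 leads).
- T → C plays X (best of 0, 7, 0, 1); Player 1 gets 2.
- M → C plays Y (best of 4, 2, 7, 4); Player 1 gets 9.
- B → C plays Y (best of 3, 8, 9, 3); Player 1 gets 0.
Player 1's induced payoffs are 2, 9, 0, so Player 1 commits to M. Subgame-perfect outcome: (M, Y) with payoffs (9, 7).

(M, Y)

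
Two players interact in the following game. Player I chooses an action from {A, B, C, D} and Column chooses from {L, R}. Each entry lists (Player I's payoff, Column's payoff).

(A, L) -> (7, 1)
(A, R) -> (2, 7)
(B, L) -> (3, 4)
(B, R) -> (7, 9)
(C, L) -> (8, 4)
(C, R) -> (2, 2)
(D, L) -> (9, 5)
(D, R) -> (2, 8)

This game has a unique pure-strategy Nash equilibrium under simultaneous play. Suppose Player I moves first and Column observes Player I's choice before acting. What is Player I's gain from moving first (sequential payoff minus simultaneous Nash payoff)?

Work backward from Column's decision.
- A → Column plays R (best of 1, 7); Player I gets 2.
- B → Column plays R (best of 4, 9); Player I gets 7.
- C → Column plays L (best of 4, 2); Player I gets 8.
- D → Column plays R (best of 5, 8); Player I gets 2.
Maximizing over 2, 7, 8, 2, Player I chooses C. Subgame-perfect outcome: (C, L) with payoffs (8, 4).
For the simultaneous game, intersect best replies.
Player I's best replies: L→D; R→B.
Column's best replies: A→R; B→R; C→L; D→R.
Only (B, R) has each player best-responding; Nash payoffs (7, 9).
Player I's commitment gain: 8 − 7 = 1.

1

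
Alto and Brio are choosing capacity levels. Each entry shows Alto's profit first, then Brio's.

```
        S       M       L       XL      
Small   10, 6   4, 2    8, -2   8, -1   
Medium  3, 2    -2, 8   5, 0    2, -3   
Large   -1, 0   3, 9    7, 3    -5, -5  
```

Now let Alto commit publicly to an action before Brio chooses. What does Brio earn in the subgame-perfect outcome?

6

Backward induction with Alto moving first.
- Small: BR = S, leader payoff 10.
- Medium: BR = M, leader payoff -2.
- Large: BR = M, leader payoff 3.
Alto's induced payoffs are 10, -2, 3, so Alto commits to Small. Subgame-perfect outcome: (Small, S) with payoffs (10, 6).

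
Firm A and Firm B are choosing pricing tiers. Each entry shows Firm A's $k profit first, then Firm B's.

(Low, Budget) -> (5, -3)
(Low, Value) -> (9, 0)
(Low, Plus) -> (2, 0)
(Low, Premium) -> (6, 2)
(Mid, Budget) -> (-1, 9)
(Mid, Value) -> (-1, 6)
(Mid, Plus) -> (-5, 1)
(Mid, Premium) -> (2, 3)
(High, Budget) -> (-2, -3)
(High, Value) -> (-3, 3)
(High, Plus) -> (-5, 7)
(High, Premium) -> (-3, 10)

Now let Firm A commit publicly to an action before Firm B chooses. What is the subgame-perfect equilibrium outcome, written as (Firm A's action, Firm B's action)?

(Low, Premium)

Backward induction with Firm A moving first.
- Low → Firm B plays Premium (best of -3, 0, 0, 2); Firm A gets 6.
- Mid → Firm B plays Budget (best of 9, 6, 1, 3); Firm A gets -1.
- High → Firm B plays Premium (best of -3, 3, 7, 10); Firm A gets -3.
Firm A's induced payoffs are 6, -1, -3, so Firm A commits to Low. Subgame-perfect outcome: (Low, Premium) with payoffs (6, 2).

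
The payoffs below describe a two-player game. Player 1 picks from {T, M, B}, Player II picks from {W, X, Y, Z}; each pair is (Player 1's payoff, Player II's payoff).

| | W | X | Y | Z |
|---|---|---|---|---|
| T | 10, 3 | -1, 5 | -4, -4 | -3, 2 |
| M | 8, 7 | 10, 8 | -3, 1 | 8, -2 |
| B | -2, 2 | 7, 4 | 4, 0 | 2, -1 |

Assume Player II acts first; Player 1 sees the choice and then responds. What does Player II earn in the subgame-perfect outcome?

8

Solve by backward induction (Player II leads).
- W: Player 1 compares 10, 8, -2 and picks T; Player II would get 3.
- X: Player 1 compares -1, 10, 7 and picks M; Player II would get 8.
- Y: Player 1 compares -4, -3, 4 and picks B; Player II would get 0.
- Z: Player 1 compares -3, 8, 2 and picks M; Player II would get -2.
Player II's induced payoffs are 3, 8, 0, -2, so Player II commits to X. Subgame-perfect outcome: (M, X) with payoffs (10, 8).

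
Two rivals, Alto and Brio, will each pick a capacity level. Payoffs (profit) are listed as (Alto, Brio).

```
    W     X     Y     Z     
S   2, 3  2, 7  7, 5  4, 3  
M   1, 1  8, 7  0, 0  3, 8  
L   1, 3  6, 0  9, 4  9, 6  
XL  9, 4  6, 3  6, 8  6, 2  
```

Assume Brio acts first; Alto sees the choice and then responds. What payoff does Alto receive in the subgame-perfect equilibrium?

Solve by backward induction (Brio leads).
- W → Alto plays XL (best of 2, 1, 1, 9); Brio gets 4.
- X → Alto plays M (best of 2, 8, 6, 6); Brio gets 7.
- Y → Alto plays L (best of 7, 0, 9, 6); Brio gets 4.
- Z → Alto plays L (best of 4, 3, 9, 6); Brio gets 6.
Brio's induced payoffs are 4, 7, 4, 6, so Brio commits to X. Subgame-perfect outcome: (M, X) with payoffs (8, 7).

8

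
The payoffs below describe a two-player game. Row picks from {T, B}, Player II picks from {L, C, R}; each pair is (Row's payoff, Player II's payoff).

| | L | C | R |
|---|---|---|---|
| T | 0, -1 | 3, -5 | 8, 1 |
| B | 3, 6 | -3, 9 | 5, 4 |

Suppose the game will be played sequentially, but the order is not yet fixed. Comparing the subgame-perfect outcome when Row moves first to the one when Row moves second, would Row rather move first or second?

If Row leads: Player II's best replies are T→R, B→C; Row's induced payoffs 8, -3; outcome (T, R), payoffs (8, 1).
If Player II leads: Row's best replies are L→B, C→T, R→T; Player II's induced payoffs 6, -5, 1; outcome (B, L), payoffs (3, 6).
Row gets 8 moving first and 3 moving second, so Row prefers to move first.

first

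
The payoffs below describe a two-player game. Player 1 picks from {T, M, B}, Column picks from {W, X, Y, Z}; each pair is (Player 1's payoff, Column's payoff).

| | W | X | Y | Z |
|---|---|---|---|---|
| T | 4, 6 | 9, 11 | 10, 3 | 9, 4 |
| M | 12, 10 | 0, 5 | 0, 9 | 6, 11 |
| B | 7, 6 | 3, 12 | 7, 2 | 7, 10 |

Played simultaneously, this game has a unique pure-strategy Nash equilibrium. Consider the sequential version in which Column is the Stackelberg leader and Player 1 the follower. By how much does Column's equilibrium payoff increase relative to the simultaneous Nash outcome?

0

Backward induction with Column moving first.
- W → Player 1 plays M (best of 4, 12, 7); Column gets 10.
- X → Player 1 plays T (best of 9, 0, 3); Column gets 11.
- Y → Player 1 plays T (best of 10, 0, 7); Column gets 3.
- Z → Player 1 plays T (best of 9, 6, 7); Column gets 4.
Among 10, 11, 3, 4, the best is 11 at X. Subgame-perfect outcome: (T, X) with payoffs (9, 11).
Now find the simultaneous Nash equilibrium.
Player 1's best replies: W→M; X→T; Y→T; Z→T.
Column's best replies: T→X; M→Z; B→X.
The unique mutual best reply is (T, X), giving (9, 11).
Column's commitment gain: 11 − 11 = 0.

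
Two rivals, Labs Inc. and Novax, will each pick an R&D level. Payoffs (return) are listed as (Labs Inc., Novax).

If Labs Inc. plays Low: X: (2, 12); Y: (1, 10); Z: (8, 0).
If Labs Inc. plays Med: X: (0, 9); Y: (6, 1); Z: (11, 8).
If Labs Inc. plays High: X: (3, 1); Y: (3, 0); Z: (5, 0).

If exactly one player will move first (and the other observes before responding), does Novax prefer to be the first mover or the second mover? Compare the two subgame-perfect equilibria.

first

If Labs Inc. leads: Novax's best replies are Low→X, Med→X, High→X; Labs Inc.'s induced payoffs 2, 0, 3; outcome (High, X), payoffs (3, 1).
If Novax leads: Labs Inc.'s best replies are X→High, Y→Med, Z→Med; Novax's induced payoffs 1, 1, 8; outcome (Med, Z), payoffs (11, 8).
Novax gets 8 moving first and 1 moving second, so Novax prefers to move first.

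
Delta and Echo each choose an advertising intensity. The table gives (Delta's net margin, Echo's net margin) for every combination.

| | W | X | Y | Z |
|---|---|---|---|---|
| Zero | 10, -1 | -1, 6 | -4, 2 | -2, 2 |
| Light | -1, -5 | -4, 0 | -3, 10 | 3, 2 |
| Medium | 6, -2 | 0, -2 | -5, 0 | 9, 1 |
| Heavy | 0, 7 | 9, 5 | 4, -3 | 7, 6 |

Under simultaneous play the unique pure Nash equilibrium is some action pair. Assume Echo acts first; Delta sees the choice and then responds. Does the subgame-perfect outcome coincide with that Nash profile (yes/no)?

Backward induction with Echo moving first.
- W → Delta plays Zero (best of 10, -1, 6, 0); Echo gets -1.
- X → Delta plays Heavy (best of -1, -4, 0, 9); Echo gets 5.
- Y → Delta plays Heavy (best of -4, -3, -5, 4); Echo gets -3.
- Z → Delta plays Medium (best of -2, 3, 9, 7); Echo gets 1.
Among -1, 5, -3, 1, the best is 5 at X. Subgame-perfect outcome: (Heavy, X) with payoffs (9, 5).
For the simultaneous game, intersect best replies.
Delta's best replies: W→Zero; X→Heavy; Y→Heavy; Z→Medium.
Echo's best replies: Zero→X; Light→Y; Medium→Z; Heavy→W.
The unique mutual best reply is (Medium, Z), giving (9, 1).
Sequential outcome (Heavy, X) differs from the Nash profile (Medium, Z).

no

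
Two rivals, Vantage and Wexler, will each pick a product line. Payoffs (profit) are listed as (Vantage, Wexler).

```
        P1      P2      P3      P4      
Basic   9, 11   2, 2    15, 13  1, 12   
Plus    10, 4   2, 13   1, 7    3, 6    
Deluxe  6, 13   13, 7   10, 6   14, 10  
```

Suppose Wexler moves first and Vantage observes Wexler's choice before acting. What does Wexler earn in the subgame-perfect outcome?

Backward induction with Wexler moving first.
- P1: Vantage compares 9, 10, 6 and picks Plus; Wexler would get 4.
- P2: Vantage compares 2, 2, 13 and picks Deluxe; Wexler would get 7.
- P3: Vantage compares 15, 1, 10 and picks Basic; Wexler would get 13.
- P4: Vantage compares 1, 3, 14 and picks Deluxe; Wexler would get 10.
Wexler's induced payoffs are 4, 7, 13, 10, so Wexler commits to P3. Subgame-perfect outcome: (Basic, P3) with payoffs (15, 13).

13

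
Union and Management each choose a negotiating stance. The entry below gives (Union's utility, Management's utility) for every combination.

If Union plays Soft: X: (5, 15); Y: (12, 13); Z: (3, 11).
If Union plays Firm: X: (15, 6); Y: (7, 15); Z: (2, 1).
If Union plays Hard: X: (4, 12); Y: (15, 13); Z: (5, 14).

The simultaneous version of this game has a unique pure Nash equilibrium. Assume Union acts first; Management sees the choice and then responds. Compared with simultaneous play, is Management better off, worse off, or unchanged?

better off

Management best-responds to each possible Union move:
- Soft → Management plays X (best of 15, 13, 11); Union gets 5.
- Firm → Management plays Y (best of 6, 15, 1); Union gets 7.
- Hard → Management plays Z (best of 12, 13, 14); Union gets 5.
Among 5, 7, 5, the best is 7 at Firm. Subgame-perfect outcome: (Firm, Y) with payoffs (7, 15).
For the simultaneous game, intersect best replies.
Union's best replies: X→Firm; Y→Hard; Z→Hard.
Management's best replies: Soft→X; Firm→Y; Hard→Z.
Only (Hard, Z) has each player best-responding; Nash payoffs (5, 14).
Management earns 15 sequentially versus 14 at the Nash outcome: better off.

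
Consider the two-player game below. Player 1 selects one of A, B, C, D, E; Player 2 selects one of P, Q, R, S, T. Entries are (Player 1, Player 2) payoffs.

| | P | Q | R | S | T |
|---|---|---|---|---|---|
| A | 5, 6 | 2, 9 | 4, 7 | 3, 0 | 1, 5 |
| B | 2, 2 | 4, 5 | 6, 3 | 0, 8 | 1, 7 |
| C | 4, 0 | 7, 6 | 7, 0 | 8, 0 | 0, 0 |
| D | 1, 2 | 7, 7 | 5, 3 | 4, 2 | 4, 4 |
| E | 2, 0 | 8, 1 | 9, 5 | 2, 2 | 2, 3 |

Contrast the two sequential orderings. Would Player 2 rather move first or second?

If Player 1 leads: Player 2's best replies are A→Q, B→S, C→Q, D→Q, E→R; Player 1's induced payoffs 2, 0, 7, 7, 9; outcome (E, R), payoffs (9, 5).
If Player 2 leads: Player 1's best replies are P→A, Q→E, R→E, S→C, T→D; Player 2's induced payoffs 6, 1, 5, 0, 4; outcome (A, P), payoffs (5, 6).
Player 2 gets 6 moving first and 5 moving second, so Player 2 prefers to move first.

first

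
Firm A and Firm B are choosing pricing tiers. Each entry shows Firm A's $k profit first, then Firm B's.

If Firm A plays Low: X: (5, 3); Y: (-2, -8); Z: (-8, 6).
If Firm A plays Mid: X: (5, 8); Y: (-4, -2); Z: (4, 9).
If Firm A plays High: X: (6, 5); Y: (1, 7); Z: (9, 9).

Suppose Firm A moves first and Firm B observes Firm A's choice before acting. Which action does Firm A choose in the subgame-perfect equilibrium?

Solve by backward induction (Firm A leads).
- Low → Firm B plays Z (best of 3, -8, 6); Firm A gets -8.
- Mid → Firm B plays Z (best of 8, -2, 9); Firm A gets 4.
- High → Firm B plays Z (best of 5, 7, 9); Firm A gets 9.
Among -8, 4, 9, the best is 9 at High. Subgame-perfect outcome: (High, Z) with payoffs (9, 9).

High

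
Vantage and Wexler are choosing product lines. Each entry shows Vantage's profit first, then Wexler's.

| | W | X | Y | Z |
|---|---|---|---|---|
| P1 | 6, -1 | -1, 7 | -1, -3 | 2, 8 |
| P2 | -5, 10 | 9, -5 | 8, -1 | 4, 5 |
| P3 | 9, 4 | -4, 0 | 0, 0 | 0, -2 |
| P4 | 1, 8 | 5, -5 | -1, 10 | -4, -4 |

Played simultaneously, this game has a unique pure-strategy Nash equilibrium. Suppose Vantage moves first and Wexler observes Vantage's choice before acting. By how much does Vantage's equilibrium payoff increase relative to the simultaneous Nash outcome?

0

Wexler best-responds to each possible Vantage move:
- P1 → Wexler plays Z (best of -1, 7, -3, 8); Vantage gets 2.
- P2 → Wexler plays W (best of 10, -5, -1, 5); Vantage gets -5.
- P3 → Wexler plays W (best of 4, 0, 0, -2); Vantage gets 9.
- P4 → Wexler plays Y (best of 8, -5, 10, -4); Vantage gets -1.
Maximizing over 2, -5, 9, -1, Vantage chooses P3. Subgame-perfect outcome: (P3, W) with payoffs (9, 4).
For the simultaneous game, intersect best replies.
Vantage's best replies: W→P3; X→P2; Y→P2; Z→P2.
Wexler's best replies: P1→Z; P2→W; P3→W; P4→Y.
Only (P3, W) has each player best-responding; Nash payoffs (9, 4).
Vantage's commitment gain: 9 − 9 = 0.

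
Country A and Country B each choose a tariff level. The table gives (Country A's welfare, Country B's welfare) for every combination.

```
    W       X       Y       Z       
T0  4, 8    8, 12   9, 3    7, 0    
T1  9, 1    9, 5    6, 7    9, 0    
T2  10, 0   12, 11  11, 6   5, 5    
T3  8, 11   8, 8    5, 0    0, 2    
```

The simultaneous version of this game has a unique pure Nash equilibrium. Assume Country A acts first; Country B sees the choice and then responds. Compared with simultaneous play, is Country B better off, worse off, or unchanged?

unchanged

Work backward from Country B's decision.
- T0 → Country B plays X (best of 8, 12, 3, 0); Country A gets 8.
- T1 → Country B plays Y (best of 1, 5, 7, 0); Country A gets 6.
- T2 → Country B plays X (best of 0, 11, 6, 5); Country A gets 12.
- T3 → Country B plays W (best of 11, 8, 0, 2); Country A gets 8.
Among 8, 6, 12, 8, the best is 12 at T2. Subgame-perfect outcome: (T2, X) with payoffs (12, 11).
For the simultaneous game, intersect best replies.
Country A's best replies: W→T2; X→T2; Y→T2; Z→T1.
Country B's best replies: T0→X; T1→Y; T2→X; T3→W.
Only (T2, X) has each player best-responding; Nash payoffs (12, 11).
Country B earns 11 sequentially versus 11 at the Nash outcome: unchanged.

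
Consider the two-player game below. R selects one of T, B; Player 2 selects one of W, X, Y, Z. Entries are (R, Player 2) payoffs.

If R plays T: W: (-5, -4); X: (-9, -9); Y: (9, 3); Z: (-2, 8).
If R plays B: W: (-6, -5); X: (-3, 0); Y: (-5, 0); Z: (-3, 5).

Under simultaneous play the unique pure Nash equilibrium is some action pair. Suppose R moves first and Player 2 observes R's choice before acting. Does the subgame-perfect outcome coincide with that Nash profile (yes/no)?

yes

Player 2 best-responds to each possible R move:
- T → Player 2 plays Z (best of -4, -9, 3, 8); R gets -2.
- B → Player 2 plays Z (best of -5, 0, 0, 5); R gets -3.
R's induced payoffs are -2, -3, so R commits to T. Subgame-perfect outcome: (T, Z) with payoffs (-2, 8).
Under simultaneous play:
R's best replies: W→T; X→B; Y→T; Z→T.
Player 2's best replies: T→Z; B→Z.
Only (T, Z) has each player best-responding; Nash payoffs (-2, 8).
Sequential outcome (T, Z) coincides with the Nash profile (T, Z).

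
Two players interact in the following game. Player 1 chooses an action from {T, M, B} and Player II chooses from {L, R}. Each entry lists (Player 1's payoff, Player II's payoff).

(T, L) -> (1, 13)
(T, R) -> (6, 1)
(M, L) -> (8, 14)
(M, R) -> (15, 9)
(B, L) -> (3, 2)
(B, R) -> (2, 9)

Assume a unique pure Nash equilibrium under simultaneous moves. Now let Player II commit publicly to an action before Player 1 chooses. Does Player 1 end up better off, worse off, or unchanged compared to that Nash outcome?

unchanged

Solve by backward induction (Player II leads).
- L: Player 1 compares 1, 8, 3 and picks M; Player II would get 14.
- R: Player 1 compares 6, 15, 2 and picks M; Player II would get 9.
Among 14, 9, the best is 14 at L. Subgame-perfect outcome: (M, L) with payoffs (8, 14).
For the simultaneous game, intersect best replies.
Player 1's best replies: L→M; R→M.
Player II's best replies: T→L; M→L; B→R.
Only (M, L) has each player best-responding; Nash payoffs (8, 14).
Player 1 earns 8 sequentially versus 8 at the Nash outcome: unchanged.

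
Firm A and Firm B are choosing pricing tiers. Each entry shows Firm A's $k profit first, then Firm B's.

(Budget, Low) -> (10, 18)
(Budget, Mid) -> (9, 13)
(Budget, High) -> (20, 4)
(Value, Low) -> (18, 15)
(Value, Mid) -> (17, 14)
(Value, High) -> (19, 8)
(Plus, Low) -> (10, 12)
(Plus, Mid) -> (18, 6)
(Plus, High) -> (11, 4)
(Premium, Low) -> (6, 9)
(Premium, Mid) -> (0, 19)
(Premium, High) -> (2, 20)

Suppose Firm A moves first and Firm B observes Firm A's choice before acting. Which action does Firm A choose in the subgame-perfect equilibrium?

Value

Backward induction with Firm A moving first.
- Budget: BR = Low, leader payoff 10.
- Value: BR = Low, leader payoff 18.
- Plus: BR = Low, leader payoff 10.
- Premium: BR = High, leader payoff 2.
Among 10, 18, 10, 2, the best is 18 at Value. Subgame-perfect outcome: (Value, Low) with payoffs (18, 15).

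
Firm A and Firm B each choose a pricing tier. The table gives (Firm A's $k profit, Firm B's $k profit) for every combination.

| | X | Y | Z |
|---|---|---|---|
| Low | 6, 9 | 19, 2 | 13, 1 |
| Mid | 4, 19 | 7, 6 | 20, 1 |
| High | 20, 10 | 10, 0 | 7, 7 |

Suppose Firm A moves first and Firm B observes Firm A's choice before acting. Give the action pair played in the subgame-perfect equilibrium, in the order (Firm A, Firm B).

Solve by backward induction (Firm A leads).
- Low: BR = X, leader payoff 6.
- Mid: BR = X, leader payoff 4.
- High: BR = X, leader payoff 20.
Maximizing over 6, 4, 20, Firm A chooses High. Subgame-perfect outcome: (High, X) with payoffs (20, 10).

(High, X)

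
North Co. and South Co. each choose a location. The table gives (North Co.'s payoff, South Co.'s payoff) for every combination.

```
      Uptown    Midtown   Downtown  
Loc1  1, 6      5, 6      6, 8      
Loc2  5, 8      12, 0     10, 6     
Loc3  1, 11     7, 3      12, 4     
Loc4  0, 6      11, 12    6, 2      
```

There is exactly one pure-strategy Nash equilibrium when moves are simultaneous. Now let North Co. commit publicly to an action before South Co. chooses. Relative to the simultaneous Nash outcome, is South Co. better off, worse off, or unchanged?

Backward induction with North Co. moving first.
- Loc1 → South Co. plays Downtown (best of 6, 6, 8); North Co. gets 6.
- Loc2 → South Co. plays Uptown (best of 8, 0, 6); North Co. gets 5.
- Loc3 → South Co. plays Uptown (best of 11, 3, 4); North Co. gets 1.
- Loc4 → South Co. plays Midtown (best of 6, 12, 2); North Co. gets 11.
North Co.'s induced payoffs are 6, 5, 1, 11, so North Co. commits to Loc4. Subgame-perfect outcome: (Loc4, Midtown) with payoffs (11, 12).
Now find the simultaneous Nash equilibrium.
North Co.'s best replies: Uptown→Loc2; Midtown→Loc2; Downtown→Loc3.
South Co.'s best replies: Loc1→Downtown; Loc2→Uptown; Loc3→Uptown; Loc4→Midtown.
Only (Loc2, Uptown) has each player best-responding; Nash payoffs (5, 8).
South Co. earns 12 sequentially versus 8 at the Nash outcome: better off.

better off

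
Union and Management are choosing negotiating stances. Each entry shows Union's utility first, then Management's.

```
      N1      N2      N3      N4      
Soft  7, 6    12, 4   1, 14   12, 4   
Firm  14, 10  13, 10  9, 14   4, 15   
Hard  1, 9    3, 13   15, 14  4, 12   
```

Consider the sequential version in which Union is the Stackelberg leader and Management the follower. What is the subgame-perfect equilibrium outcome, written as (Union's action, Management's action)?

Management best-responds to each possible Union move:
- Soft: BR = N3, leader payoff 1.
- Firm: BR = N4, leader payoff 4.
- Hard: BR = N3, leader payoff 15.
Union's induced payoffs are 1, 4, 15, so Union commits to Hard. Subgame-perfect outcome: (Hard, N3) with payoffs (15, 14).

(Hard, N3)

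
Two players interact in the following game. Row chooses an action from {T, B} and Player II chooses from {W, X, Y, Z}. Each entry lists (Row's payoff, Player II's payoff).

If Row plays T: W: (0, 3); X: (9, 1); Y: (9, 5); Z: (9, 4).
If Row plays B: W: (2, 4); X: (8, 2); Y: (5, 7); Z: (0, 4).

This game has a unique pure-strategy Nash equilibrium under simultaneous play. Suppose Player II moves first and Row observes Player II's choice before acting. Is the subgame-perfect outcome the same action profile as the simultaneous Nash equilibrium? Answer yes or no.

yes

Row best-responds to each possible Player II move:
- W → Row plays B (best of 0, 2); Player II gets 4.
- X → Row plays T (best of 9, 8); Player II gets 1.
- Y → Row plays T (best of 9, 5); Player II gets 5.
- Z → Row plays T (best of 9, 0); Player II gets 4.
Player II's induced payoffs are 4, 1, 5, 4, so Player II commits to Y. Subgame-perfect outcome: (T, Y) with payoffs (9, 5).
Under simultaneous play:
Row's best replies: W→B; X→T; Y→T; Z→T.
Player II's best replies: T→Y; B→Y.
Only (T, Y) has each player best-responding; Nash payoffs (9, 5).
Sequential outcome (T, Y) coincides with the Nash profile (T, Y).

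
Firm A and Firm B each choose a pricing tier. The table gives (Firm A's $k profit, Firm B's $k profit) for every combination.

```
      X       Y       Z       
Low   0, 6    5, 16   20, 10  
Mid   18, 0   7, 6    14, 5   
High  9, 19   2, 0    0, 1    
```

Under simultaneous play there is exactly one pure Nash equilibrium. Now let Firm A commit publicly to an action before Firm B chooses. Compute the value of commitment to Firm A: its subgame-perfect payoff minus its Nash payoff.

2

Solve by backward induction (Firm A leads).
- Low: BR = Y, leader payoff 5.
- Mid: BR = Y, leader payoff 7.
- High: BR = X, leader payoff 9.
Among 5, 7, 9, the best is 9 at High. Subgame-perfect outcome: (High, X) with payoffs (9, 19).
Now find the simultaneous Nash equilibrium.
Firm A's best replies: X→Mid; Y→Mid; Z→Low.
Firm B's best replies: Low→Y; Mid→Y; High→X.
Only (Mid, Y) has each player best-responding; Nash payoffs (7, 6).
Firm A's commitment gain: 9 − 7 = 2.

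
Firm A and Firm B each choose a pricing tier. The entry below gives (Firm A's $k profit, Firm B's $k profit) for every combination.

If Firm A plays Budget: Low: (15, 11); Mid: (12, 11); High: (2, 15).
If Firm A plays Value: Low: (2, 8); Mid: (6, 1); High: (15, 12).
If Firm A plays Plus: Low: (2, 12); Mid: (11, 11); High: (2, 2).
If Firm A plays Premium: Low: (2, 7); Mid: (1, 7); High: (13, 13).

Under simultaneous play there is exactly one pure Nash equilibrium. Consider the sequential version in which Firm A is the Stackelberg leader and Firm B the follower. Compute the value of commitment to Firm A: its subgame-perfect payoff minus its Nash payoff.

0

Solve by backward induction (Firm A leads).
- Budget → Firm B plays High (best of 11, 11, 15); Firm A gets 2.
- Value → Firm B plays High (best of 8, 1, 12); Firm A gets 15.
- Plus → Firm B plays Low (best of 12, 11, 2); Firm A gets 2.
- Premium → Firm B plays High (best of 7, 7, 13); Firm A gets 13.
Firm A's induced payoffs are 2, 15, 2, 13, so Firm A commits to Value. Subgame-perfect outcome: (Value, High) with payoffs (15, 12).
Under simultaneous play:
Firm A's best replies: Low→Budget; Mid→Budget; High→Value.
Firm B's best replies: Budget→High; Value→High; Plus→Low; Premium→High.
Only (Value, High) has each player best-responding; Nash payoffs (15, 12).
Firm A's commitment gain: 15 − 15 = 0.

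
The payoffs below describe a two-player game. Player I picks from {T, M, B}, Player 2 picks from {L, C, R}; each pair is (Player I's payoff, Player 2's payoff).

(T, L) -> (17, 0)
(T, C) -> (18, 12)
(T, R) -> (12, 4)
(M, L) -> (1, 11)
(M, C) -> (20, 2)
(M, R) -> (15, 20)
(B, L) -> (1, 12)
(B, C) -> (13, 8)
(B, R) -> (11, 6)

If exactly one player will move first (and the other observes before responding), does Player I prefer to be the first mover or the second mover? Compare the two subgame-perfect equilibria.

first

If Player I leads: Player 2's best replies are T→C, M→R, B→L; Player I's induced payoffs 18, 15, 1; outcome (T, C), payoffs (18, 12).
If Player 2 leads: Player I's best replies are L→T, C→M, R→M; Player 2's induced payoffs 0, 2, 20; outcome (M, R), payoffs (15, 20).
Player I gets 18 moving first and 15 moving second, so Player I prefers to move first.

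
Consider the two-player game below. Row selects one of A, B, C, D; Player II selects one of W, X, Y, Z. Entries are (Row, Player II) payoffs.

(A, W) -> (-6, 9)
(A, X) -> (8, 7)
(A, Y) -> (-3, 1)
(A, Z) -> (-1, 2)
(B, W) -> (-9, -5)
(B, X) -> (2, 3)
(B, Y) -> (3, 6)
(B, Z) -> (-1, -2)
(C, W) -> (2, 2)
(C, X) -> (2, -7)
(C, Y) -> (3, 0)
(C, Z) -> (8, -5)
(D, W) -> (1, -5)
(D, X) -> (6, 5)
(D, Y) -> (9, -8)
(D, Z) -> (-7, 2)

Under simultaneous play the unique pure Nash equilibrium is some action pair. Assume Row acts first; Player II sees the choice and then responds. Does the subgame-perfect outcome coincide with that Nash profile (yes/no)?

no

Player II best-responds to each possible Row move:
- A: Player II compares 9, 7, 1, 2 and picks W; Row would get -6.
- B: Player II compares -5, 3, 6, -2 and picks Y; Row would get 3.
- C: Player II compares 2, -7, 0, -5 and picks W; Row would get 2.
- D: Player II compares -5, 5, -8, 2 and picks X; Row would get 6.
Among -6, 3, 2, 6, the best is 6 at D. Subgame-perfect outcome: (D, X) with payoffs (6, 5).
For the simultaneous game, intersect best replies.
Row's best replies: W→C; X→A; Y→D; Z→C.
Player II's best replies: A→W; B→Y; C→W; D→X.
The unique mutual best reply is (C, W), giving (2, 2).
Sequential outcome (D, X) differs from the Nash profile (C, W).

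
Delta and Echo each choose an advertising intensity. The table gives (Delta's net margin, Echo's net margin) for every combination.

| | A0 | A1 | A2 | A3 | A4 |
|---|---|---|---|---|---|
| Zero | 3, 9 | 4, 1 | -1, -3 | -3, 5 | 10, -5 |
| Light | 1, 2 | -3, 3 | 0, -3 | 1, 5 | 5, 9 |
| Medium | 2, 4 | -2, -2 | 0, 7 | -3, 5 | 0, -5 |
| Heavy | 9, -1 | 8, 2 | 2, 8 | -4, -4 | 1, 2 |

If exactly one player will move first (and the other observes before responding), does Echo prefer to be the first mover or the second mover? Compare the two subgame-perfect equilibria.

second

If Delta leads: Echo's best replies are Zero→A0, Light→A4, Medium→A2, Heavy→A2; Delta's induced payoffs 3, 5, 0, 2; outcome (Light, A4), payoffs (5, 9).
If Echo leads: Delta's best replies are A0→Heavy, A1→Heavy, A2→Heavy, A3→Light, A4→Zero; Echo's induced payoffs -1, 2, 8, 5, -5; outcome (Heavy, A2), payoffs (2, 8).
Echo gets 8 moving first and 9 moving second, so Echo prefers to move second.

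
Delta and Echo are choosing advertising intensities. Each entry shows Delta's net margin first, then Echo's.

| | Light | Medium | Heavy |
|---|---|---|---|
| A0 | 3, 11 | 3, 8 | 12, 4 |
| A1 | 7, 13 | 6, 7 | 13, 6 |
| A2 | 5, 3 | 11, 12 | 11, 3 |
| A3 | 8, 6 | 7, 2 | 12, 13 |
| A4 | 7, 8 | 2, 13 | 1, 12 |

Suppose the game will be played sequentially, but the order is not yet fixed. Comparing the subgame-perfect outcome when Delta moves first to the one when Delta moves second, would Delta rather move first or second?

first

If Delta leads: Echo's best replies are A0→Light, A1→Light, A2→Medium, A3→Heavy, A4→Medium; Delta's induced payoffs 3, 7, 11, 12, 2; outcome (A3, Heavy), payoffs (12, 13).
If Echo leads: Delta's best replies are Light→A3, Medium→A2, Heavy→A1; Echo's induced payoffs 6, 12, 6; outcome (A2, Medium), payoffs (11, 12).
Delta gets 12 moving first and 11 moving second, so Delta prefers to move first.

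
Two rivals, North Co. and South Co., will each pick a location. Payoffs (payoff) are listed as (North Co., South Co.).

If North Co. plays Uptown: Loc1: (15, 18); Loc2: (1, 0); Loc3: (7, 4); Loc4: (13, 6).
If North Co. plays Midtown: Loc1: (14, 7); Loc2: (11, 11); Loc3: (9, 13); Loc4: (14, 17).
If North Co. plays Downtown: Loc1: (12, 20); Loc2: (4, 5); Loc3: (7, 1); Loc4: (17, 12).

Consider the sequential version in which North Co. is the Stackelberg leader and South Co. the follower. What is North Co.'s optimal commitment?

South Co. best-responds to each possible North Co. move:
- Uptown → South Co. plays Loc1 (best of 18, 0, 4, 6); North Co. gets 15.
- Midtown → South Co. plays Loc4 (best of 7, 11, 13, 17); North Co. gets 14.
- Downtown → South Co. plays Loc1 (best of 20, 5, 1, 12); North Co. gets 12.
North Co.'s induced payoffs are 15, 14, 12, so North Co. commits to Uptown. Subgame-perfect outcome: (Uptown, Loc1) with payoffs (15, 18).

Uptown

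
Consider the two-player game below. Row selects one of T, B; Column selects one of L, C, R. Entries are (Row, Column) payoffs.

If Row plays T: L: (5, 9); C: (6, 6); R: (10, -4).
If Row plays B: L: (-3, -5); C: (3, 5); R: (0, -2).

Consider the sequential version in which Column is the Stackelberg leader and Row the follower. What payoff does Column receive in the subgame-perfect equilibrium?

Solve by backward induction (Column leads).
- L → Row plays T (best of 5, -3); Column gets 9.
- C → Row plays T (best of 6, 3); Column gets 6.
- R → Row plays T (best of 10, 0); Column gets -4.
Column's induced payoffs are 9, 6, -4, so Column commits to L. Subgame-perfect outcome: (T, L) with payoffs (5, 9).

9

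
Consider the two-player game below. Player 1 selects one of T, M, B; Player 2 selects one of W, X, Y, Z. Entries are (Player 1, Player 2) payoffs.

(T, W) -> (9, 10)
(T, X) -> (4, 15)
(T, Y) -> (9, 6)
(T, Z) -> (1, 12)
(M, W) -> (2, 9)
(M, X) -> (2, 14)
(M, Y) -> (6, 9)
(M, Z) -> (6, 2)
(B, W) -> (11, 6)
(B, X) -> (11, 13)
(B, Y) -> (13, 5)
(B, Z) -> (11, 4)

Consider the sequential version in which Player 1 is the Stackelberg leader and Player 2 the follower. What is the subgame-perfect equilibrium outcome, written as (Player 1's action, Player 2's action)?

(B, X)

Player 2 best-responds to each possible Player 1 move:
- T → Player 2 plays X (best of 10, 15, 6, 12); Player 1 gets 4.
- M → Player 2 plays X (best of 9, 14, 9, 2); Player 1 gets 2.
- B → Player 2 plays X (best of 6, 13, 5, 4); Player 1 gets 11.
Player 1's induced payoffs are 4, 2, 11, so Player 1 commits to B. Subgame-perfect outcome: (B, X) with payoffs (11, 13).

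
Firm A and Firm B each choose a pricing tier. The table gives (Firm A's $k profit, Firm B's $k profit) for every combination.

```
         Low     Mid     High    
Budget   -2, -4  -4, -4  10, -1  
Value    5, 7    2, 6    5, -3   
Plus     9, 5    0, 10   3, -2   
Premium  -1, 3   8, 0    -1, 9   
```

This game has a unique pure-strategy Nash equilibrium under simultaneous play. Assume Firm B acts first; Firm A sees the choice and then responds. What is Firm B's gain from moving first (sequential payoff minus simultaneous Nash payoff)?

6

Firm A best-responds to each possible Firm B move:
- Low: Firm A compares -2, 5, 9, -1 and picks Plus; Firm B would get 5.
- Mid: Firm A compares -4, 2, 0, 8 and picks Premium; Firm B would get 0.
- High: Firm A compares 10, 5, 3, -1 and picks Budget; Firm B would get -1.
Among 5, 0, -1, the best is 5 at Low. Subgame-perfect outcome: (Plus, Low) with payoffs (9, 5).
Under simultaneous play:
Firm A's best replies: Low→Plus; Mid→Premium; High→Budget.
Firm B's best replies: Budget→High; Value→Low; Plus→Mid; Premium→High.
Only (Budget, High) has each player best-responding; Nash payoffs (10, -1).
Firm B's commitment gain: 5 − -1 = 6.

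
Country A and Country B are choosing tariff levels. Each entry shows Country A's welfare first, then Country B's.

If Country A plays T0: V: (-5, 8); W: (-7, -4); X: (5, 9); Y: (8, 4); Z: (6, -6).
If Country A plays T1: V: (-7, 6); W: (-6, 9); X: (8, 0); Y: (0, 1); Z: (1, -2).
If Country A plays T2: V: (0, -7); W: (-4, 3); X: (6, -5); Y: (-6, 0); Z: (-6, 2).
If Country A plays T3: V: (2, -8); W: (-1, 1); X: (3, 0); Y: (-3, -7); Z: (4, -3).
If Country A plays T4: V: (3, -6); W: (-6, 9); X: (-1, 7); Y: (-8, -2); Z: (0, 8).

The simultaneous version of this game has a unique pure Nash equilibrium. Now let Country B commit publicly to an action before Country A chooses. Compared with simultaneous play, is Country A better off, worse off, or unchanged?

better off

Solve by backward induction (Country B leads).
- V → Country A plays T4 (best of -5, -7, 0, 2, 3); Country B gets -6.
- W → Country A plays T3 (best of -7, -6, -4, -1, -6); Country B gets 1.
- X → Country A plays T1 (best of 5, 8, 6, 3, -1); Country B gets 0.
- Y → Country A plays T0 (best of 8, 0, -6, -3, -8); Country B gets 4.
- Z → Country A plays T0 (best of 6, 1, -6, 4, 0); Country B gets -6.
Country B's induced payoffs are -6, 1, 0, 4, -6, so Country B commits to Y. Subgame-perfect outcome: (T0, Y) with payoffs (8, 4).
For the simultaneous game, intersect best replies.
Country A's best replies: V→T4; W→T3; X→T1; Y→T0; Z→T0.
Country B's best replies: T0→X; T1→W; T2→W; T3→W; T4→W.
The unique mutual best reply is (T3, W), giving (-1, 1).
Country A earns 8 sequentially versus -1 at the Nash outcome: better off.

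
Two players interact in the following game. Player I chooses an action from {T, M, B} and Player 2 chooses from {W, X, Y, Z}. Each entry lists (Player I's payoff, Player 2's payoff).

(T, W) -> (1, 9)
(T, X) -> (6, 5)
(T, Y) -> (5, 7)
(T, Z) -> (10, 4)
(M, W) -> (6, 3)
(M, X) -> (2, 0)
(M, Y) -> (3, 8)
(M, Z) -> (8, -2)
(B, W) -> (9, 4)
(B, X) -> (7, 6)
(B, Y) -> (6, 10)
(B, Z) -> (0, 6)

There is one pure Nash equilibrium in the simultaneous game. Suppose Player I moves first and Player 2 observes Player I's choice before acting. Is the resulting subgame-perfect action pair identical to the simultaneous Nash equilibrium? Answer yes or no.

yes

Solve by backward induction (Player I leads).
- T: Player 2 compares 9, 5, 7, 4 and picks W; Player I would get 1.
- M: Player 2 compares 3, 0, 8, -2 and picks Y; Player I would get 3.
- B: Player 2 compares 4, 6, 10, 6 and picks Y; Player I would get 6.
Maximizing over 1, 3, 6, Player I chooses B. Subgame-perfect outcome: (B, Y) with payoffs (6, 10).
Under simultaneous play:
Player I's best replies: W→B; X→B; Y→B; Z→T.
Player 2's best replies: T→W; M→Y; B→Y.
The unique mutual best reply is (B, Y), giving (6, 10).
Sequential outcome (B, Y) coincides with the Nash profile (B, Y).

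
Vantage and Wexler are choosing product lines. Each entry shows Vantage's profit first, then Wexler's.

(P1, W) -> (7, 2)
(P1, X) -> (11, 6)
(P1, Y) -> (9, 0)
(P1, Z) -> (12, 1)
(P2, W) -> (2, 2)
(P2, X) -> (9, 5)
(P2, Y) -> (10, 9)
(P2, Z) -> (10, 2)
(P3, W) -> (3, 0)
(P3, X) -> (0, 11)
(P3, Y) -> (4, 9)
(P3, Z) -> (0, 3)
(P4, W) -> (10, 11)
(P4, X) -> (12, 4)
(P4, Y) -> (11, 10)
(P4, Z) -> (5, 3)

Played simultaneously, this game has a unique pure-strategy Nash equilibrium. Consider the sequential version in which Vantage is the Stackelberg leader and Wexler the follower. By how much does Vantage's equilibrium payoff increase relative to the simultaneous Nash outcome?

1

Backward induction with Vantage moving first.
- P1: Wexler compares 2, 6, 0, 1 and picks X; Vantage would get 11.
- P2: Wexler compares 2, 5, 9, 2 and picks Y; Vantage would get 10.
- P3: Wexler compares 0, 11, 9, 3 and picks X; Vantage would get 0.
- P4: Wexler compares 11, 4, 10, 3 and picks W; Vantage would get 10.
Vantage's induced payoffs are 11, 10, 0, 10, so Vantage commits to P1. Subgame-perfect outcome: (P1, X) with payoffs (11, 6).
Under simultaneous play:
Vantage's best replies: W→P4; X→P4; Y→P4; Z→P1.
Wexler's best replies: P1→X; P2→Y; P3→X; P4→W.
The unique mutual best reply is (P4, W), giving (10, 11).
Vantage's commitment gain: 11 − 10 = 1.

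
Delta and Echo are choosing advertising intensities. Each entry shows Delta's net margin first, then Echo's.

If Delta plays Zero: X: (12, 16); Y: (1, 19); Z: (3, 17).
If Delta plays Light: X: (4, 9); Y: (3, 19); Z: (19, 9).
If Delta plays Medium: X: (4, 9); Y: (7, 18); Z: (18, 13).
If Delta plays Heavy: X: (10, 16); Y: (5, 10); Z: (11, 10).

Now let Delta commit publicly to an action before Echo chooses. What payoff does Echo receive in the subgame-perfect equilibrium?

16

Solve by backward induction (Delta leads).
- Zero: Echo compares 16, 19, 17 and picks Y; Delta would get 1.
- Light: Echo compares 9, 19, 9 and picks Y; Delta would get 3.
- Medium: Echo compares 9, 18, 13 and picks Y; Delta would get 7.
- Heavy: Echo compares 16, 10, 10 and picks X; Delta would get 10.
Among 1, 3, 7, 10, the best is 10 at Heavy. Subgame-perfect outcome: (Heavy, X) with payoffs (10, 16).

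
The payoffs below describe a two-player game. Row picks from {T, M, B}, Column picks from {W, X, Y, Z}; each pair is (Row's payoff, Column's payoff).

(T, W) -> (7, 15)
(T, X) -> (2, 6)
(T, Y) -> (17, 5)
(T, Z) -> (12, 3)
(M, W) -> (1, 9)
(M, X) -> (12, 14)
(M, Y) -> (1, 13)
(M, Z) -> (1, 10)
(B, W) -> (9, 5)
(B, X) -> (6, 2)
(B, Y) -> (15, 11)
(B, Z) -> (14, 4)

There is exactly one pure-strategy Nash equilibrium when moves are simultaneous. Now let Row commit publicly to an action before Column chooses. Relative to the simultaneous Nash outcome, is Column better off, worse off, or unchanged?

Work backward from Column's decision.
- T → Column plays W (best of 15, 6, 5, 3); Row gets 7.
- M → Column plays X (best of 9, 14, 13, 10); Row gets 12.
- B → Column plays Y (best of 5, 2, 11, 4); Row gets 15.
Maximizing over 7, 12, 15, Row chooses B. Subgame-perfect outcome: (B, Y) with payoffs (15, 11).
Now find the simultaneous Nash equilibrium.
Row's best replies: W→B; X→M; Y→T; Z→B.
Column's best replies: T→W; M→X; B→Y.
Only (M, X) has each player best-responding; Nash payoffs (12, 14).
Column earns 11 sequentially versus 14 at the Nash outcome: worse off.

worse off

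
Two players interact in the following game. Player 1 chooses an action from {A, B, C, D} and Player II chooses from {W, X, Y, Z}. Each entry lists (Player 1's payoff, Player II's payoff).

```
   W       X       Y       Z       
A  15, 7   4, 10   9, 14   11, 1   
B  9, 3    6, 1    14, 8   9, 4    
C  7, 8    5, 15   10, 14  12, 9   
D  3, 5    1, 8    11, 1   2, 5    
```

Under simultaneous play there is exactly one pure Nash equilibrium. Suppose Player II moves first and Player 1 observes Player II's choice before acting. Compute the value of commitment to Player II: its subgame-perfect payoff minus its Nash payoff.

Backward induction with Player II moving first.
- W: BR = A, leader payoff 7.
- X: BR = B, leader payoff 1.
- Y: BR = B, leader payoff 8.
- Z: BR = C, leader payoff 9.
Player II's induced payoffs are 7, 1, 8, 9, so Player II commits to Z. Subgame-perfect outcome: (C, Z) with payoffs (12, 9).
For the simultaneous game, intersect best replies.
Player 1's best replies: W→A; X→B; Y→B; Z→C.
Player II's best replies: A→Y; B→Y; C→X; D→X.
The unique mutual best reply is (B, Y), giving (14, 8).
Player II's commitment gain: 9 − 8 = 1.

1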